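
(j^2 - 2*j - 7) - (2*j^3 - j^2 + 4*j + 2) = -2*j^3 + 2*j^2 - 6*j - 9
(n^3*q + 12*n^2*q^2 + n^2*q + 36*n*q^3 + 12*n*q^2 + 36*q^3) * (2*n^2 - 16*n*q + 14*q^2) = 2*n^5*q + 8*n^4*q^2 + 2*n^4*q - 106*n^3*q^3 + 8*n^3*q^2 - 408*n^2*q^4 - 106*n^2*q^3 + 504*n*q^5 - 408*n*q^4 + 504*q^5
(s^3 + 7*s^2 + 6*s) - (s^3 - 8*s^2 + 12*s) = 15*s^2 - 6*s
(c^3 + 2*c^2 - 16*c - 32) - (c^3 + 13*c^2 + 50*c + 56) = -11*c^2 - 66*c - 88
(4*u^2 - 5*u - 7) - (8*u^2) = -4*u^2 - 5*u - 7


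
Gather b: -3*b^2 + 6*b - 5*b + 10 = -3*b^2 + b + 10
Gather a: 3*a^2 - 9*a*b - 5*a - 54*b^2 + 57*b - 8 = 3*a^2 + a*(-9*b - 5) - 54*b^2 + 57*b - 8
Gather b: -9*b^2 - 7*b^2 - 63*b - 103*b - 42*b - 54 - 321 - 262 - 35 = -16*b^2 - 208*b - 672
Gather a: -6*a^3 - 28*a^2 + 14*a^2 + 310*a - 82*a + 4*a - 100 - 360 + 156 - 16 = -6*a^3 - 14*a^2 + 232*a - 320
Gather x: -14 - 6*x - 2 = -6*x - 16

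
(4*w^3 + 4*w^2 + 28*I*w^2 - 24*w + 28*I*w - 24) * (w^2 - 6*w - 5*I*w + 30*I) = 4*w^5 - 20*w^4 + 8*I*w^4 + 92*w^3 - 40*I*w^3 - 580*w^2 + 72*I*w^2 - 696*w - 600*I*w - 720*I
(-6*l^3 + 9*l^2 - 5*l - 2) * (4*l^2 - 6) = -24*l^5 + 36*l^4 + 16*l^3 - 62*l^2 + 30*l + 12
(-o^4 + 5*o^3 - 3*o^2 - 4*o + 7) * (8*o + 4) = -8*o^5 + 36*o^4 - 4*o^3 - 44*o^2 + 40*o + 28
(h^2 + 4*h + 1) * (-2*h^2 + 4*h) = -2*h^4 - 4*h^3 + 14*h^2 + 4*h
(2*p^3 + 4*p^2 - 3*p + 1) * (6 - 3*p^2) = -6*p^5 - 12*p^4 + 21*p^3 + 21*p^2 - 18*p + 6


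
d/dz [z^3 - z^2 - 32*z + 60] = 3*z^2 - 2*z - 32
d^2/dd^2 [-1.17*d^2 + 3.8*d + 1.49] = -2.34000000000000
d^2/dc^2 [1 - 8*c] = 0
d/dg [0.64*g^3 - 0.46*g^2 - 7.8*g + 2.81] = 1.92*g^2 - 0.92*g - 7.8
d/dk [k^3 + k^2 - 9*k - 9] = 3*k^2 + 2*k - 9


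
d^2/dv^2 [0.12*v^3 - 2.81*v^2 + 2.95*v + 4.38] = 0.72*v - 5.62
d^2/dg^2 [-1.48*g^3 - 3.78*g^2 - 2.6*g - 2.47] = -8.88*g - 7.56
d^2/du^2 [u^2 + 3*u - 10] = 2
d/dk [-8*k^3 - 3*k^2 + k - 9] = -24*k^2 - 6*k + 1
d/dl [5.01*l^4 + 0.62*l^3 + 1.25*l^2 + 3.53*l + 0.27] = 20.04*l^3 + 1.86*l^2 + 2.5*l + 3.53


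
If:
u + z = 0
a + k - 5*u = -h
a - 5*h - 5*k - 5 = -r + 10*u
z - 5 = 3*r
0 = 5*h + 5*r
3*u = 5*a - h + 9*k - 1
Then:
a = 1323/136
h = 293/136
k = -621/136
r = -293/136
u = 199/136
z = -199/136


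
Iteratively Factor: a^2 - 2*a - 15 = (a - 5)*(a + 3)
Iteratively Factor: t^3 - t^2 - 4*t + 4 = (t - 2)*(t^2 + t - 2) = (t - 2)*(t - 1)*(t + 2)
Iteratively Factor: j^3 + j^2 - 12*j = (j)*(j^2 + j - 12) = j*(j + 4)*(j - 3)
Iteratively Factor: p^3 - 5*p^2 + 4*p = (p - 4)*(p^2 - p) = p*(p - 4)*(p - 1)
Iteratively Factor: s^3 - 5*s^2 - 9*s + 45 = (s - 5)*(s^2 - 9) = (s - 5)*(s + 3)*(s - 3)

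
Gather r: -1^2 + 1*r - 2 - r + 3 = 0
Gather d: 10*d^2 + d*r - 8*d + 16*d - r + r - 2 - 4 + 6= 10*d^2 + d*(r + 8)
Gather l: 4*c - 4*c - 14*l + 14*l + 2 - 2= 0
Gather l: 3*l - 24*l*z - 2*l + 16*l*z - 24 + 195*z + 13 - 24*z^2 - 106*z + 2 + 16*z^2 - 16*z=l*(1 - 8*z) - 8*z^2 + 73*z - 9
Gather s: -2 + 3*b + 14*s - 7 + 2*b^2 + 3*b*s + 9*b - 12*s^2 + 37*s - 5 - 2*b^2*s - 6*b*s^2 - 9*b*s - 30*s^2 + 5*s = 2*b^2 + 12*b + s^2*(-6*b - 42) + s*(-2*b^2 - 6*b + 56) - 14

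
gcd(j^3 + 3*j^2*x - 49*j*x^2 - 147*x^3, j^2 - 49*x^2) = -j^2 + 49*x^2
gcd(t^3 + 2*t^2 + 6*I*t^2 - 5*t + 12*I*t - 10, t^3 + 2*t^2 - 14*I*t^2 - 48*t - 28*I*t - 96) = t + 2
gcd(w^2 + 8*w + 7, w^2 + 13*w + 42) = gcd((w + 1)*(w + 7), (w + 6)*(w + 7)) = w + 7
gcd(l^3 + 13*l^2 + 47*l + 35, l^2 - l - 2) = l + 1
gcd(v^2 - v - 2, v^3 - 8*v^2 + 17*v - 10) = v - 2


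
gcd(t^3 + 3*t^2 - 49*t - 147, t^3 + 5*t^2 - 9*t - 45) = t + 3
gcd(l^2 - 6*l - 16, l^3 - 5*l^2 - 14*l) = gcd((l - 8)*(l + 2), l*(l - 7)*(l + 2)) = l + 2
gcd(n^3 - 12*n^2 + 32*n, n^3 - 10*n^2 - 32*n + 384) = n - 8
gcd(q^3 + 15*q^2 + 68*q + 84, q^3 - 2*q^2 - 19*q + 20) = 1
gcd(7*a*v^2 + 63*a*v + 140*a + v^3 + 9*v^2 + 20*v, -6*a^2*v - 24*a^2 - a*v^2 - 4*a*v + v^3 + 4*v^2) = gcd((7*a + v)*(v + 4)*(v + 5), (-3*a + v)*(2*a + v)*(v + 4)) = v + 4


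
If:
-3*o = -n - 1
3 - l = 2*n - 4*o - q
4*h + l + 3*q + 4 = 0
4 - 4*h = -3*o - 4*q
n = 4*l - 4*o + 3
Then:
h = 5/62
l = 121/124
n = 74/31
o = 35/31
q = -219/124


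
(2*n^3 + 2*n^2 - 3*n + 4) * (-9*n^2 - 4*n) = -18*n^5 - 26*n^4 + 19*n^3 - 24*n^2 - 16*n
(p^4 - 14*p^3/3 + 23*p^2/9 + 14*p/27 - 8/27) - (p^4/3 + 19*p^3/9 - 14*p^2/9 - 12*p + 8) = 2*p^4/3 - 61*p^3/9 + 37*p^2/9 + 338*p/27 - 224/27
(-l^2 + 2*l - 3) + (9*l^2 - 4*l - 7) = 8*l^2 - 2*l - 10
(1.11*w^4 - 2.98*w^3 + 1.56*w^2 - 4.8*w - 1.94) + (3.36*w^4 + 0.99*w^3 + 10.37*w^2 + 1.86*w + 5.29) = 4.47*w^4 - 1.99*w^3 + 11.93*w^2 - 2.94*w + 3.35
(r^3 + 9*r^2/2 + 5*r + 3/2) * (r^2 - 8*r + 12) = r^5 - 7*r^4/2 - 19*r^3 + 31*r^2/2 + 48*r + 18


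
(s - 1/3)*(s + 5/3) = s^2 + 4*s/3 - 5/9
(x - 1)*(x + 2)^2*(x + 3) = x^4 + 6*x^3 + 9*x^2 - 4*x - 12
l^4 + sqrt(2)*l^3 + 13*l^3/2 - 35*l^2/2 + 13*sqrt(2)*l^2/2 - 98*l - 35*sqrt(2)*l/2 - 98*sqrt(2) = (l - 4)*(l + 7/2)*(l + 7)*(l + sqrt(2))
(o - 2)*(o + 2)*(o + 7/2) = o^3 + 7*o^2/2 - 4*o - 14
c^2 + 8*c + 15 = (c + 3)*(c + 5)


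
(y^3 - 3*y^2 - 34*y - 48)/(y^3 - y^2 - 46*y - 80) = (y + 3)/(y + 5)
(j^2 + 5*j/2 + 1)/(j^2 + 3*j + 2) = (j + 1/2)/(j + 1)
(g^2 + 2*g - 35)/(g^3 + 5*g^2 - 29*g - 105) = 1/(g + 3)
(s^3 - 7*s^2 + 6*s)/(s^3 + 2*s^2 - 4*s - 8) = s*(s^2 - 7*s + 6)/(s^3 + 2*s^2 - 4*s - 8)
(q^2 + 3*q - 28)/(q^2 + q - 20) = (q + 7)/(q + 5)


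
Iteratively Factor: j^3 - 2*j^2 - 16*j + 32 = (j + 4)*(j^2 - 6*j + 8) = (j - 2)*(j + 4)*(j - 4)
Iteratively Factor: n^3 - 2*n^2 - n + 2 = (n - 2)*(n^2 - 1) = (n - 2)*(n + 1)*(n - 1)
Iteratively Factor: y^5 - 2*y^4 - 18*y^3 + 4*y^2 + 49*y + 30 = (y + 1)*(y^4 - 3*y^3 - 15*y^2 + 19*y + 30) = (y + 1)*(y + 3)*(y^3 - 6*y^2 + 3*y + 10) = (y - 2)*(y + 1)*(y + 3)*(y^2 - 4*y - 5) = (y - 5)*(y - 2)*(y + 1)*(y + 3)*(y + 1)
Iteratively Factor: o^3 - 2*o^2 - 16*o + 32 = (o + 4)*(o^2 - 6*o + 8) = (o - 4)*(o + 4)*(o - 2)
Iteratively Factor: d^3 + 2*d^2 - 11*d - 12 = (d + 4)*(d^2 - 2*d - 3) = (d - 3)*(d + 4)*(d + 1)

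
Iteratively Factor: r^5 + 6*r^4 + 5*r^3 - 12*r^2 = (r - 1)*(r^4 + 7*r^3 + 12*r^2) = r*(r - 1)*(r^3 + 7*r^2 + 12*r) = r^2*(r - 1)*(r^2 + 7*r + 12) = r^2*(r - 1)*(r + 4)*(r + 3)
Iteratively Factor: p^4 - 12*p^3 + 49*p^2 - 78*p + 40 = (p - 5)*(p^3 - 7*p^2 + 14*p - 8) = (p - 5)*(p - 2)*(p^2 - 5*p + 4) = (p - 5)*(p - 2)*(p - 1)*(p - 4)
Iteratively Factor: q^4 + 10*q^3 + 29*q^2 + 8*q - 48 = (q - 1)*(q^3 + 11*q^2 + 40*q + 48) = (q - 1)*(q + 4)*(q^2 + 7*q + 12) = (q - 1)*(q + 4)^2*(q + 3)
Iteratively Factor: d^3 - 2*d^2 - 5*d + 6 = (d - 3)*(d^2 + d - 2) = (d - 3)*(d - 1)*(d + 2)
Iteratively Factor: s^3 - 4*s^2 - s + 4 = (s - 1)*(s^2 - 3*s - 4) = (s - 1)*(s + 1)*(s - 4)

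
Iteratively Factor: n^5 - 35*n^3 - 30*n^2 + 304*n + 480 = (n - 4)*(n^4 + 4*n^3 - 19*n^2 - 106*n - 120) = (n - 4)*(n + 3)*(n^3 + n^2 - 22*n - 40) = (n - 4)*(n + 2)*(n + 3)*(n^2 - n - 20) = (n - 4)*(n + 2)*(n + 3)*(n + 4)*(n - 5)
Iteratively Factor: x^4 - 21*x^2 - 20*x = (x + 4)*(x^3 - 4*x^2 - 5*x) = x*(x + 4)*(x^2 - 4*x - 5) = x*(x + 1)*(x + 4)*(x - 5)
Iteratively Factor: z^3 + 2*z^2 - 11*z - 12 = (z + 4)*(z^2 - 2*z - 3) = (z + 1)*(z + 4)*(z - 3)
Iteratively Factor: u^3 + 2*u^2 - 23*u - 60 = (u + 3)*(u^2 - u - 20) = (u + 3)*(u + 4)*(u - 5)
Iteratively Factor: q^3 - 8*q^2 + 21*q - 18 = (q - 2)*(q^2 - 6*q + 9) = (q - 3)*(q - 2)*(q - 3)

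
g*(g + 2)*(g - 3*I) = g^3 + 2*g^2 - 3*I*g^2 - 6*I*g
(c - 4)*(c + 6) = c^2 + 2*c - 24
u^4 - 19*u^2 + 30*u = u*(u - 3)*(u - 2)*(u + 5)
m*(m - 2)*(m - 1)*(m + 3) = m^4 - 7*m^2 + 6*m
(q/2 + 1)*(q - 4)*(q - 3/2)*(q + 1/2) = q^4/2 - 3*q^3/2 - 27*q^2/8 + 19*q/4 + 3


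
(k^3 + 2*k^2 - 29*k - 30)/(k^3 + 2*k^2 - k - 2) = (k^2 + k - 30)/(k^2 + k - 2)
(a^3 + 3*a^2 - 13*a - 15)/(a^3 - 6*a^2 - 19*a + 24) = (a^3 + 3*a^2 - 13*a - 15)/(a^3 - 6*a^2 - 19*a + 24)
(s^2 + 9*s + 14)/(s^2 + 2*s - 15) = (s^2 + 9*s + 14)/(s^2 + 2*s - 15)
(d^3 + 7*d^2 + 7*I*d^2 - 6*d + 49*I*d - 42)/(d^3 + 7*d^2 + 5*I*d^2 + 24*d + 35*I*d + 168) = (d^2 + 7*I*d - 6)/(d^2 + 5*I*d + 24)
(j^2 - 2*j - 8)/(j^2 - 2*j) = (j^2 - 2*j - 8)/(j*(j - 2))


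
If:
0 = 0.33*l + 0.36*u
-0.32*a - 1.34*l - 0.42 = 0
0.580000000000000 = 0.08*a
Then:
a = 7.25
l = -2.04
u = 1.87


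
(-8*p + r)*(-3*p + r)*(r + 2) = 24*p^2*r + 48*p^2 - 11*p*r^2 - 22*p*r + r^3 + 2*r^2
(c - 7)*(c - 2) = c^2 - 9*c + 14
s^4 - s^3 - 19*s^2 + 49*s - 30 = (s - 3)*(s - 2)*(s - 1)*(s + 5)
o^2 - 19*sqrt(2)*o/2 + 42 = (o - 6*sqrt(2))*(o - 7*sqrt(2)/2)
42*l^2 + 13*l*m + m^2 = (6*l + m)*(7*l + m)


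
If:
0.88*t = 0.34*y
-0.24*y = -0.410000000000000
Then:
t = 0.66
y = 1.71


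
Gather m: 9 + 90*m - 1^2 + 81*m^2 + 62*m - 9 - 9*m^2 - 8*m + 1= 72*m^2 + 144*m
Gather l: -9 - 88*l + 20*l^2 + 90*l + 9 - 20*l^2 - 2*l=0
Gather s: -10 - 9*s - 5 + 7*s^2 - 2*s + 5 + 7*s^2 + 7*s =14*s^2 - 4*s - 10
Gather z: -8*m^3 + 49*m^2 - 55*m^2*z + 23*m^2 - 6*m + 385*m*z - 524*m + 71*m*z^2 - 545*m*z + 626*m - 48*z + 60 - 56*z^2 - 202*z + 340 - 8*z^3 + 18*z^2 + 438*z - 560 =-8*m^3 + 72*m^2 + 96*m - 8*z^3 + z^2*(71*m - 38) + z*(-55*m^2 - 160*m + 188) - 160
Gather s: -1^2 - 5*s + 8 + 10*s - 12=5*s - 5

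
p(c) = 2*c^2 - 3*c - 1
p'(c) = 4*c - 3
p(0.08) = -1.23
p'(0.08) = -2.68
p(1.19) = -1.74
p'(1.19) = 1.76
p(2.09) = 1.47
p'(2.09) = 5.36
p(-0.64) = 1.74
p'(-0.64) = -5.56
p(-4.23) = 47.48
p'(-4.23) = -19.92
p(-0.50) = 1.00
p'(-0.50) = -5.00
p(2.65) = 5.10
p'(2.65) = 7.60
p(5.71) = 47.08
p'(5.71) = 19.84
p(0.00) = -1.00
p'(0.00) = -3.00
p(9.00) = 134.00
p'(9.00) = 33.00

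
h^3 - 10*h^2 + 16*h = h*(h - 8)*(h - 2)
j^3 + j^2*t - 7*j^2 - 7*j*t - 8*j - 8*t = (j - 8)*(j + 1)*(j + t)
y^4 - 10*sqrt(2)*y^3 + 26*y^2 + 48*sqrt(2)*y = y*(y - 8*sqrt(2))*(y - 3*sqrt(2))*(y + sqrt(2))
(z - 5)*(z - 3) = z^2 - 8*z + 15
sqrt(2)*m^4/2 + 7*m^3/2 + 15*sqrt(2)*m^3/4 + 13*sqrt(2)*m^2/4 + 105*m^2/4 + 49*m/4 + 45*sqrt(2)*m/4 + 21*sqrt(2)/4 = (m + 1/2)*(m + 7)*(m + 3*sqrt(2))*(sqrt(2)*m/2 + 1/2)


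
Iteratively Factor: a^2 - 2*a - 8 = (a + 2)*(a - 4)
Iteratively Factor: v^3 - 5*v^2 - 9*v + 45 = (v - 3)*(v^2 - 2*v - 15) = (v - 5)*(v - 3)*(v + 3)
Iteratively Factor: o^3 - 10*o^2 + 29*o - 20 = (o - 1)*(o^2 - 9*o + 20) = (o - 4)*(o - 1)*(o - 5)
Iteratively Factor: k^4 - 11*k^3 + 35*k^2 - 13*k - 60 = (k - 5)*(k^3 - 6*k^2 + 5*k + 12) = (k - 5)*(k + 1)*(k^2 - 7*k + 12) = (k - 5)*(k - 4)*(k + 1)*(k - 3)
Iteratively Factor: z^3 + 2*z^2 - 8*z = (z + 4)*(z^2 - 2*z) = z*(z + 4)*(z - 2)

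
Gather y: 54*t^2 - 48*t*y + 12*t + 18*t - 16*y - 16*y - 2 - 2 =54*t^2 + 30*t + y*(-48*t - 32) - 4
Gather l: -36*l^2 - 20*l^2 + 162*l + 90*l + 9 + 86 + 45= -56*l^2 + 252*l + 140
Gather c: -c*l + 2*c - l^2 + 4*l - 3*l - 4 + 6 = c*(2 - l) - l^2 + l + 2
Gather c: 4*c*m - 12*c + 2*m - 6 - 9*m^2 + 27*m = c*(4*m - 12) - 9*m^2 + 29*m - 6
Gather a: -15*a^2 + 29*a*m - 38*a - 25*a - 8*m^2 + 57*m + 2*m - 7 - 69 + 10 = -15*a^2 + a*(29*m - 63) - 8*m^2 + 59*m - 66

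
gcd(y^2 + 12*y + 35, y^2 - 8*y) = 1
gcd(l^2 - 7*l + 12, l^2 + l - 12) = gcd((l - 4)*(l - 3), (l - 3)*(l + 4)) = l - 3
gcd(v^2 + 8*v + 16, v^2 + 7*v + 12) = v + 4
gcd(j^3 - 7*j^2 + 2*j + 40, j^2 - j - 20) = j - 5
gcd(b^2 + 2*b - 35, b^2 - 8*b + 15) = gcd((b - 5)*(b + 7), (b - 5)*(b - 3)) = b - 5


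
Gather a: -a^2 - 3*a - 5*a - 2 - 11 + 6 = -a^2 - 8*a - 7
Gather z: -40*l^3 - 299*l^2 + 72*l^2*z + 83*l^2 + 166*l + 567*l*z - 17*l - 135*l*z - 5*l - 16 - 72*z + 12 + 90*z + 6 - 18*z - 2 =-40*l^3 - 216*l^2 + 144*l + z*(72*l^2 + 432*l)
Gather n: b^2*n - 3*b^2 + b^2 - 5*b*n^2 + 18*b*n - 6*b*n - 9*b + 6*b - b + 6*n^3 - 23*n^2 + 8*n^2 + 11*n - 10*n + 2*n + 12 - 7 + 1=-2*b^2 - 4*b + 6*n^3 + n^2*(-5*b - 15) + n*(b^2 + 12*b + 3) + 6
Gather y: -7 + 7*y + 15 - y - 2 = 6*y + 6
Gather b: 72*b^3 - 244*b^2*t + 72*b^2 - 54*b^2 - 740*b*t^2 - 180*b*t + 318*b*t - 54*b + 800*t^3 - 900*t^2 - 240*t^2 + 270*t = 72*b^3 + b^2*(18 - 244*t) + b*(-740*t^2 + 138*t - 54) + 800*t^3 - 1140*t^2 + 270*t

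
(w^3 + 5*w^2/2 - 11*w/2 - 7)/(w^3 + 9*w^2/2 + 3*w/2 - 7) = (w^2 - w - 2)/(w^2 + w - 2)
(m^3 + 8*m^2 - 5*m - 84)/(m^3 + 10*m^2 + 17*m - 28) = (m - 3)/(m - 1)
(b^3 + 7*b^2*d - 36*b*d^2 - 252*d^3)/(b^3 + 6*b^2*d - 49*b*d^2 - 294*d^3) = (b - 6*d)/(b - 7*d)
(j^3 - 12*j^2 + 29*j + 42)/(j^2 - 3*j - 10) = (-j^3 + 12*j^2 - 29*j - 42)/(-j^2 + 3*j + 10)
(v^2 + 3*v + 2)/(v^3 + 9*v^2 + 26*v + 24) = (v + 1)/(v^2 + 7*v + 12)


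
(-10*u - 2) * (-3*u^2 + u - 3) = 30*u^3 - 4*u^2 + 28*u + 6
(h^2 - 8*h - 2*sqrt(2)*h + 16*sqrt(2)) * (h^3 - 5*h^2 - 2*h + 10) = h^5 - 13*h^4 - 2*sqrt(2)*h^4 + 26*sqrt(2)*h^3 + 38*h^3 - 76*sqrt(2)*h^2 + 26*h^2 - 80*h - 52*sqrt(2)*h + 160*sqrt(2)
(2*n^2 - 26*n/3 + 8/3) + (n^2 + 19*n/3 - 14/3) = 3*n^2 - 7*n/3 - 2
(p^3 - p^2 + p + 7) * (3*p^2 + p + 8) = 3*p^5 - 2*p^4 + 10*p^3 + 14*p^2 + 15*p + 56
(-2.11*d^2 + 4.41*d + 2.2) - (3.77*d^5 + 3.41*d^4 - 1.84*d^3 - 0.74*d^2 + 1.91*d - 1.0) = -3.77*d^5 - 3.41*d^4 + 1.84*d^3 - 1.37*d^2 + 2.5*d + 3.2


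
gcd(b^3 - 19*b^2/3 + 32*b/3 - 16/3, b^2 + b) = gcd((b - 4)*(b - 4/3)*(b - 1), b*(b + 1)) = 1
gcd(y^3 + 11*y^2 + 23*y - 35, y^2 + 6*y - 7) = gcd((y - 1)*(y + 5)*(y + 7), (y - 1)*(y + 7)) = y^2 + 6*y - 7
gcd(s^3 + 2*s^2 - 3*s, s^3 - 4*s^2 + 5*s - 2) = s - 1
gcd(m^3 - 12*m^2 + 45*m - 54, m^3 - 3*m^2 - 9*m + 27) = m^2 - 6*m + 9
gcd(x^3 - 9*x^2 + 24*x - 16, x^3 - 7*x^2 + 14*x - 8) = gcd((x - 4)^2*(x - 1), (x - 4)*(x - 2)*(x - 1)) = x^2 - 5*x + 4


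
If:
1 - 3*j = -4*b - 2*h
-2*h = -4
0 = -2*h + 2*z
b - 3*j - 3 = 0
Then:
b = -8/3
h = 2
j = -17/9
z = 2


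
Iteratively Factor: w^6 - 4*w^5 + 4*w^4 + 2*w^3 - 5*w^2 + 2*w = (w - 1)*(w^5 - 3*w^4 + w^3 + 3*w^2 - 2*w) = w*(w - 1)*(w^4 - 3*w^3 + w^2 + 3*w - 2) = w*(w - 1)^2*(w^3 - 2*w^2 - w + 2) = w*(w - 1)^2*(w + 1)*(w^2 - 3*w + 2) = w*(w - 2)*(w - 1)^2*(w + 1)*(w - 1)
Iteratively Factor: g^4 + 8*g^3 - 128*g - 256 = (g + 4)*(g^3 + 4*g^2 - 16*g - 64) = (g - 4)*(g + 4)*(g^2 + 8*g + 16) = (g - 4)*(g + 4)^2*(g + 4)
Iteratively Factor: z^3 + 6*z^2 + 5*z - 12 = (z + 3)*(z^2 + 3*z - 4) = (z - 1)*(z + 3)*(z + 4)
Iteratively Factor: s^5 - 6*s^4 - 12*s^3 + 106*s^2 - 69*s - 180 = (s - 3)*(s^4 - 3*s^3 - 21*s^2 + 43*s + 60) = (s - 3)^2*(s^3 - 21*s - 20) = (s - 3)^2*(s + 1)*(s^2 - s - 20) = (s - 3)^2*(s + 1)*(s + 4)*(s - 5)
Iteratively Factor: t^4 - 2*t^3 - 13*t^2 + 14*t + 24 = (t - 4)*(t^3 + 2*t^2 - 5*t - 6) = (t - 4)*(t + 1)*(t^2 + t - 6) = (t - 4)*(t - 2)*(t + 1)*(t + 3)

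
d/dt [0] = 0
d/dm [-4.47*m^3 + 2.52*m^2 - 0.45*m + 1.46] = -13.41*m^2 + 5.04*m - 0.45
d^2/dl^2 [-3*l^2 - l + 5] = -6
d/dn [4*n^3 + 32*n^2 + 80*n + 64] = 12*n^2 + 64*n + 80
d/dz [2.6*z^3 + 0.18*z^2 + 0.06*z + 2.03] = 7.8*z^2 + 0.36*z + 0.06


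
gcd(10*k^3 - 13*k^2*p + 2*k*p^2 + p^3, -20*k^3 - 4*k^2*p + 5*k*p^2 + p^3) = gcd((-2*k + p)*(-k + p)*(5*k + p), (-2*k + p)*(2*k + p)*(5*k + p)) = -10*k^2 + 3*k*p + p^2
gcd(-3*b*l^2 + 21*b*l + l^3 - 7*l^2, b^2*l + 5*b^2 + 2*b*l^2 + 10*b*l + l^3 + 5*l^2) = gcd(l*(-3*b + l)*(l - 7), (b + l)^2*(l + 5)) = 1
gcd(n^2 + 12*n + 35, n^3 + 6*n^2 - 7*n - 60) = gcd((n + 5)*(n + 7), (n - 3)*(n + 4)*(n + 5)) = n + 5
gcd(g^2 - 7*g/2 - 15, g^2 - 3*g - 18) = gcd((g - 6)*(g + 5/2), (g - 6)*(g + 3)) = g - 6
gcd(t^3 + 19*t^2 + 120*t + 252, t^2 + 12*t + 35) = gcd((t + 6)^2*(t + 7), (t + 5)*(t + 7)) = t + 7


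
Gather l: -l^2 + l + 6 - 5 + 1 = -l^2 + l + 2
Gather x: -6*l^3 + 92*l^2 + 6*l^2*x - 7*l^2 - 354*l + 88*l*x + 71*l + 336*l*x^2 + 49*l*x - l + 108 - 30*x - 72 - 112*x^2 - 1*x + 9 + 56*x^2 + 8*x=-6*l^3 + 85*l^2 - 284*l + x^2*(336*l - 56) + x*(6*l^2 + 137*l - 23) + 45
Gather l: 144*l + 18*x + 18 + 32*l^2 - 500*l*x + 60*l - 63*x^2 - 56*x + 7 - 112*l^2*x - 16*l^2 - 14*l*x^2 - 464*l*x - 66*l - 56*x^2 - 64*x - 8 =l^2*(16 - 112*x) + l*(-14*x^2 - 964*x + 138) - 119*x^2 - 102*x + 17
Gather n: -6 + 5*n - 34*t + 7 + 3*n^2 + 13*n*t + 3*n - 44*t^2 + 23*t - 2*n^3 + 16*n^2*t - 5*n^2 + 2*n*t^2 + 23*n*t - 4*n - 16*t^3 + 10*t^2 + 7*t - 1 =-2*n^3 + n^2*(16*t - 2) + n*(2*t^2 + 36*t + 4) - 16*t^3 - 34*t^2 - 4*t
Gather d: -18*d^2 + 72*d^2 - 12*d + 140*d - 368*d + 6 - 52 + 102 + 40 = 54*d^2 - 240*d + 96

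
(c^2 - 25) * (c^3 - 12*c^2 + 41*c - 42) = c^5 - 12*c^4 + 16*c^3 + 258*c^2 - 1025*c + 1050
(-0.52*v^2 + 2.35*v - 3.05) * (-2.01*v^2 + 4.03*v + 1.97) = 1.0452*v^4 - 6.8191*v^3 + 14.5766*v^2 - 7.662*v - 6.0085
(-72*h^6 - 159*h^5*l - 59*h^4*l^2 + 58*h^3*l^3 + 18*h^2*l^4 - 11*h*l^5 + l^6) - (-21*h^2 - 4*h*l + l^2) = -72*h^6 - 159*h^5*l - 59*h^4*l^2 + 58*h^3*l^3 + 18*h^2*l^4 + 21*h^2 - 11*h*l^5 + 4*h*l + l^6 - l^2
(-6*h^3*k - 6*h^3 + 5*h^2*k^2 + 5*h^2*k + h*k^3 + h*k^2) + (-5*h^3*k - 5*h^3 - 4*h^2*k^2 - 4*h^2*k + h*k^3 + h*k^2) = -11*h^3*k - 11*h^3 + h^2*k^2 + h^2*k + 2*h*k^3 + 2*h*k^2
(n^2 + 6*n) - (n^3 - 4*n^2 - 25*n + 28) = -n^3 + 5*n^2 + 31*n - 28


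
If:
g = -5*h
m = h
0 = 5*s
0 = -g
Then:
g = 0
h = 0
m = 0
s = 0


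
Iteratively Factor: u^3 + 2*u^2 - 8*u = (u + 4)*(u^2 - 2*u) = u*(u + 4)*(u - 2)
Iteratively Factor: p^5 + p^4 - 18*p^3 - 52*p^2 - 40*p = (p + 2)*(p^4 - p^3 - 16*p^2 - 20*p) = p*(p + 2)*(p^3 - p^2 - 16*p - 20) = p*(p + 2)^2*(p^2 - 3*p - 10) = p*(p + 2)^3*(p - 5)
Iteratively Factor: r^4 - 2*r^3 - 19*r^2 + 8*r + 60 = (r + 2)*(r^3 - 4*r^2 - 11*r + 30) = (r - 2)*(r + 2)*(r^2 - 2*r - 15) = (r - 5)*(r - 2)*(r + 2)*(r + 3)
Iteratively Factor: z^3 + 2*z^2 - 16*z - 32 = (z + 4)*(z^2 - 2*z - 8) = (z - 4)*(z + 4)*(z + 2)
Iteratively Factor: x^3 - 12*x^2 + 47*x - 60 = (x - 4)*(x^2 - 8*x + 15) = (x - 4)*(x - 3)*(x - 5)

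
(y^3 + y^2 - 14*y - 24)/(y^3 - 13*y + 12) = (y^3 + y^2 - 14*y - 24)/(y^3 - 13*y + 12)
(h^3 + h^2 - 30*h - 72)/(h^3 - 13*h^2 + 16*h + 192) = (h^2 - 2*h - 24)/(h^2 - 16*h + 64)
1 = 1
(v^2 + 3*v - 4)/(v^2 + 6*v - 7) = (v + 4)/(v + 7)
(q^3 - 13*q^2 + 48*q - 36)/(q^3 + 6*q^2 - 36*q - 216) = (q^2 - 7*q + 6)/(q^2 + 12*q + 36)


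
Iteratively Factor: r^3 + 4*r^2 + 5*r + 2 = (r + 2)*(r^2 + 2*r + 1) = (r + 1)*(r + 2)*(r + 1)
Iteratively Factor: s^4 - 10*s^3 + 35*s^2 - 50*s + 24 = (s - 2)*(s^3 - 8*s^2 + 19*s - 12) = (s - 3)*(s - 2)*(s^2 - 5*s + 4) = (s - 4)*(s - 3)*(s - 2)*(s - 1)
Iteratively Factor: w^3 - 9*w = (w)*(w^2 - 9) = w*(w - 3)*(w + 3)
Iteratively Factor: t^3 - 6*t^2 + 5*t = (t)*(t^2 - 6*t + 5) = t*(t - 5)*(t - 1)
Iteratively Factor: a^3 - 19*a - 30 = (a + 3)*(a^2 - 3*a - 10) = (a + 2)*(a + 3)*(a - 5)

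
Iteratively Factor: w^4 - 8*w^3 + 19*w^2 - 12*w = (w)*(w^3 - 8*w^2 + 19*w - 12) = w*(w - 1)*(w^2 - 7*w + 12) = w*(w - 3)*(w - 1)*(w - 4)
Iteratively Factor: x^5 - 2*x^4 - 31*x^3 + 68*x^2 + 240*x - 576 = (x - 3)*(x^4 + x^3 - 28*x^2 - 16*x + 192) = (x - 3)*(x + 4)*(x^3 - 3*x^2 - 16*x + 48) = (x - 3)*(x + 4)^2*(x^2 - 7*x + 12) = (x - 4)*(x - 3)*(x + 4)^2*(x - 3)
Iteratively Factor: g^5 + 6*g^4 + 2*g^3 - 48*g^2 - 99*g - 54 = (g + 3)*(g^4 + 3*g^3 - 7*g^2 - 27*g - 18) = (g - 3)*(g + 3)*(g^3 + 6*g^2 + 11*g + 6) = (g - 3)*(g + 1)*(g + 3)*(g^2 + 5*g + 6) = (g - 3)*(g + 1)*(g + 2)*(g + 3)*(g + 3)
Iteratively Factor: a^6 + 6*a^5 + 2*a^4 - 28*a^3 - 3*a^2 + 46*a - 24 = (a + 3)*(a^5 + 3*a^4 - 7*a^3 - 7*a^2 + 18*a - 8) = (a + 3)*(a + 4)*(a^4 - a^3 - 3*a^2 + 5*a - 2) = (a + 2)*(a + 3)*(a + 4)*(a^3 - 3*a^2 + 3*a - 1) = (a - 1)*(a + 2)*(a + 3)*(a + 4)*(a^2 - 2*a + 1) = (a - 1)^2*(a + 2)*(a + 3)*(a + 4)*(a - 1)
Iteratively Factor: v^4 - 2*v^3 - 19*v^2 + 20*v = (v - 5)*(v^3 + 3*v^2 - 4*v) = v*(v - 5)*(v^2 + 3*v - 4) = v*(v - 5)*(v + 4)*(v - 1)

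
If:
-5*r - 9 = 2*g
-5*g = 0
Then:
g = 0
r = -9/5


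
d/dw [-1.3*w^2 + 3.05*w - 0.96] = 3.05 - 2.6*w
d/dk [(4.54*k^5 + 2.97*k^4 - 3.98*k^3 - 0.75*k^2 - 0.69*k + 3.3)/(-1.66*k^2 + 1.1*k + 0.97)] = (-22.6092*k^6 + 10.1156*k^5 + 38.4268*k^4 + 2.7676*k^3 - 13.5522*k^2 + 9.501*k - 4.2993)/(2.7556*k^4 - 3.652*k^3 - 2.0104*k^2 + 2.134*k + 0.9409)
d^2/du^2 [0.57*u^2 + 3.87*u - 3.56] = 1.14000000000000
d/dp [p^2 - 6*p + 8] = 2*p - 6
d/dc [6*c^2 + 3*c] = 12*c + 3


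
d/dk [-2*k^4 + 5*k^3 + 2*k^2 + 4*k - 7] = -8*k^3 + 15*k^2 + 4*k + 4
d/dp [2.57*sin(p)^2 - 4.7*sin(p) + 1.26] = (5.14*sin(p) - 4.7)*cos(p)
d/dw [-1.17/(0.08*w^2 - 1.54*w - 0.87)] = (0.1872*w - 1.8018)/(-0.08*w^2 + 1.54*w + 0.87)^2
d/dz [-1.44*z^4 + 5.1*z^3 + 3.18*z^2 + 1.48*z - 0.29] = -5.76*z^3 + 15.3*z^2 + 6.36*z + 1.48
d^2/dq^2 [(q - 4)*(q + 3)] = 2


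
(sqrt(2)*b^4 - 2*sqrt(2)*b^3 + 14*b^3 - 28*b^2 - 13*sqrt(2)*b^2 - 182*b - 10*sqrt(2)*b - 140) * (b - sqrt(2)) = sqrt(2)*b^5 - 2*sqrt(2)*b^4 + 12*b^4 - 27*sqrt(2)*b^3 - 24*b^3 - 156*b^2 + 18*sqrt(2)*b^2 - 120*b + 182*sqrt(2)*b + 140*sqrt(2)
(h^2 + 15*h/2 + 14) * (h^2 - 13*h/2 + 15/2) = h^4 + h^3 - 109*h^2/4 - 139*h/4 + 105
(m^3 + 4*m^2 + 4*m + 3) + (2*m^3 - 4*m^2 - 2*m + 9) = 3*m^3 + 2*m + 12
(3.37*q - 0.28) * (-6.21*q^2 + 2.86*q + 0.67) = -20.9277*q^3 + 11.377*q^2 + 1.4571*q - 0.1876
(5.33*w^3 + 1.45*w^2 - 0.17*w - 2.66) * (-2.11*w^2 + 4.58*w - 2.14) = -11.2463*w^5 + 21.3519*w^4 - 4.4065*w^3 + 1.731*w^2 - 11.819*w + 5.6924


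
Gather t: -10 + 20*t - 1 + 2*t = 22*t - 11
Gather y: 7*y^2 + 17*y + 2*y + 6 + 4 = 7*y^2 + 19*y + 10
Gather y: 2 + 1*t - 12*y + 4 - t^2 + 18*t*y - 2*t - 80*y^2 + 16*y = -t^2 - t - 80*y^2 + y*(18*t + 4) + 6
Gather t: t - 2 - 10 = t - 12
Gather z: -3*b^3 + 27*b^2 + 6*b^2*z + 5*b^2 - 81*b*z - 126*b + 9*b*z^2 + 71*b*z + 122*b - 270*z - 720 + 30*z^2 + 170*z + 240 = -3*b^3 + 32*b^2 - 4*b + z^2*(9*b + 30) + z*(6*b^2 - 10*b - 100) - 480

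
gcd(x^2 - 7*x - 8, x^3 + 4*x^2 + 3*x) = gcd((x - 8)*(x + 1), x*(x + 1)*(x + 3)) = x + 1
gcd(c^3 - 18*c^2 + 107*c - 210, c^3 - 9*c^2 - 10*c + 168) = c^2 - 13*c + 42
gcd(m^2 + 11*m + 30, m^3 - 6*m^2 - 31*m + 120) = m + 5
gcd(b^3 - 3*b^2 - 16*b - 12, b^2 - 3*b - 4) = b + 1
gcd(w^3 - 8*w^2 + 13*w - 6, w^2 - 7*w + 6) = w^2 - 7*w + 6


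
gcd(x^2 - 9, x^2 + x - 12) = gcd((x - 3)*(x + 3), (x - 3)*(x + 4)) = x - 3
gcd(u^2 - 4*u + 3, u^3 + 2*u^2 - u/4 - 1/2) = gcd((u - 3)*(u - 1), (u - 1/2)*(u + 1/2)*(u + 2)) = 1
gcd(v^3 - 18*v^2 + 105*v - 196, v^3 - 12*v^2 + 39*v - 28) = v^2 - 11*v + 28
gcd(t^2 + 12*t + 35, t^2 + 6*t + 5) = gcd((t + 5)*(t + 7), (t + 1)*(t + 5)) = t + 5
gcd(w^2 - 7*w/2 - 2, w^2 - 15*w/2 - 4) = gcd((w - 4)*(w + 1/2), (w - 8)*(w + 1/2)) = w + 1/2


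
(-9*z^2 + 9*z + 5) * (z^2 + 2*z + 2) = -9*z^4 - 9*z^3 + 5*z^2 + 28*z + 10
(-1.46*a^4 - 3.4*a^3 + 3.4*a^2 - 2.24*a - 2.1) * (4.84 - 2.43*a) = 3.5478*a^5 + 1.1956*a^4 - 24.718*a^3 + 21.8992*a^2 - 5.7386*a - 10.164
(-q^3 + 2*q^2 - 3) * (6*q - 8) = -6*q^4 + 20*q^3 - 16*q^2 - 18*q + 24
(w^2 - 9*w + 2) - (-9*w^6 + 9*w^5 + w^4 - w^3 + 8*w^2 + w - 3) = 9*w^6 - 9*w^5 - w^4 + w^3 - 7*w^2 - 10*w + 5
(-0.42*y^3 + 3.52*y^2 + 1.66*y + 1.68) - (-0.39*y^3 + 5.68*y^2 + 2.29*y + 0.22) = -0.03*y^3 - 2.16*y^2 - 0.63*y + 1.46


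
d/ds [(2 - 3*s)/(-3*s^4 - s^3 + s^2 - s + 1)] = (9*s^4 + 3*s^3 - 3*s^2 + 3*s - (3*s - 2)*(12*s^3 + 3*s^2 - 2*s + 1) - 3)/(3*s^4 + s^3 - s^2 + s - 1)^2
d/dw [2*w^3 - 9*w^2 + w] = 6*w^2 - 18*w + 1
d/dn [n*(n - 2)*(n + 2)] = 3*n^2 - 4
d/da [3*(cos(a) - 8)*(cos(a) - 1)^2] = 3*(17 - 3*cos(a))*(cos(a) - 1)*sin(a)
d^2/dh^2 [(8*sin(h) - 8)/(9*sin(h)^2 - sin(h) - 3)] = 8*(81*sin(h)^5 - 315*sin(h)^4 + 27*sin(h)^3 + 374*sin(h)^2 - 204*sin(h) + 62)/(-9*sin(h)^2 + sin(h) + 3)^3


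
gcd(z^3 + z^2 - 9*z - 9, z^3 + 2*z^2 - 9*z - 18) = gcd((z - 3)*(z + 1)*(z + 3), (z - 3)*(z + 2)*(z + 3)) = z^2 - 9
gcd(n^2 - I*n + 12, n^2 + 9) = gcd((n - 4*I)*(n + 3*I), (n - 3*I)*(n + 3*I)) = n + 3*I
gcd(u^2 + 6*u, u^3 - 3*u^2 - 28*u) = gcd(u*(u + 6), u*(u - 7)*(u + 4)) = u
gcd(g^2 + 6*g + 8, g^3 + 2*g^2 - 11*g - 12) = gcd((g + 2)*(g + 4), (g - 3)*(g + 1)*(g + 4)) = g + 4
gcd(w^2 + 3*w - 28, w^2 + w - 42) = w + 7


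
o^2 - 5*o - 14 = (o - 7)*(o + 2)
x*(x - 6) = x^2 - 6*x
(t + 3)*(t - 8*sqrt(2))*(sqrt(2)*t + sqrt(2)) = sqrt(2)*t^3 - 16*t^2 + 4*sqrt(2)*t^2 - 64*t + 3*sqrt(2)*t - 48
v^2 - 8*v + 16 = (v - 4)^2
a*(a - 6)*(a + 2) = a^3 - 4*a^2 - 12*a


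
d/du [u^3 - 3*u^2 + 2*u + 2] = 3*u^2 - 6*u + 2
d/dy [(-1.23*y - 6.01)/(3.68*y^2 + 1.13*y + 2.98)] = (4.5264*y^2 + 44.2336*y + 3.1259)/(13.5424*y^4 + 8.3168*y^3 + 23.2097*y^2 + 6.7348*y + 8.8804)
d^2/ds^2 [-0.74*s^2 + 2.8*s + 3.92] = -1.48000000000000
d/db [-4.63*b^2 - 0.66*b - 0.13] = -9.26*b - 0.66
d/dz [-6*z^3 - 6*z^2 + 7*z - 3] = -18*z^2 - 12*z + 7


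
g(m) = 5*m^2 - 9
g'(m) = 10*m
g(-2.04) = 11.81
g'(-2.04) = -20.40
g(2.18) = 14.76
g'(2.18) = 21.80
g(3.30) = 45.45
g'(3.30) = 33.00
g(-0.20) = -8.80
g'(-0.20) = -2.00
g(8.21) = 328.02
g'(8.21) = 82.10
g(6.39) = 195.16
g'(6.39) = 63.90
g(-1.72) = 5.79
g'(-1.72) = -17.20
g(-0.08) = -8.97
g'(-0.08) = -0.80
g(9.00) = 396.00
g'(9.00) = 90.00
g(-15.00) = 1116.00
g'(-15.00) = -150.00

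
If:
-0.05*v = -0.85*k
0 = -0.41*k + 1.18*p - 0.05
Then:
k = 0.0588235294117647*v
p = 0.0204386839481555*v + 0.0423728813559322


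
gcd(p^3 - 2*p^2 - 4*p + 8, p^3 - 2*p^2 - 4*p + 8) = p^3 - 2*p^2 - 4*p + 8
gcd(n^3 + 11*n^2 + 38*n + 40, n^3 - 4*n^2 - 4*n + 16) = n + 2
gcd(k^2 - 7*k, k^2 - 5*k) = k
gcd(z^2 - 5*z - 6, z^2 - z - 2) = z + 1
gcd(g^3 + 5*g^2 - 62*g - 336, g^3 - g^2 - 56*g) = g^2 - g - 56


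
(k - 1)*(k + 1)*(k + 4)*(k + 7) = k^4 + 11*k^3 + 27*k^2 - 11*k - 28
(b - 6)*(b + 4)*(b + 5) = b^3 + 3*b^2 - 34*b - 120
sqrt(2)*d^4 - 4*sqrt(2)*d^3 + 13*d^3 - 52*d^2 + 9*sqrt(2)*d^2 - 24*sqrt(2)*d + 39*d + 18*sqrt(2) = (d - 3)*(d - 1)*(d + 6*sqrt(2))*(sqrt(2)*d + 1)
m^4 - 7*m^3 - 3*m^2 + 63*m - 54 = (m - 6)*(m - 3)*(m - 1)*(m + 3)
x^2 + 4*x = x*(x + 4)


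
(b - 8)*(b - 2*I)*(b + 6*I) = b^3 - 8*b^2 + 4*I*b^2 + 12*b - 32*I*b - 96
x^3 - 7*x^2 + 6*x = x*(x - 6)*(x - 1)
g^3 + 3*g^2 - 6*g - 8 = (g - 2)*(g + 1)*(g + 4)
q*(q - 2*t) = q^2 - 2*q*t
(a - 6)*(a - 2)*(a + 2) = a^3 - 6*a^2 - 4*a + 24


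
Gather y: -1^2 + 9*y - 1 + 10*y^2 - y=10*y^2 + 8*y - 2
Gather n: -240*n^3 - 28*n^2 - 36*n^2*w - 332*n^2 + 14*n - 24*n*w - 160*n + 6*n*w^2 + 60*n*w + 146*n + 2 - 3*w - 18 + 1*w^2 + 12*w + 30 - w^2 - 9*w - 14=-240*n^3 + n^2*(-36*w - 360) + n*(6*w^2 + 36*w)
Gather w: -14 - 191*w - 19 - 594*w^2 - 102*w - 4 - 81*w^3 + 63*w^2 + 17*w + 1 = -81*w^3 - 531*w^2 - 276*w - 36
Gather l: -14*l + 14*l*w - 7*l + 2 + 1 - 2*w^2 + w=l*(14*w - 21) - 2*w^2 + w + 3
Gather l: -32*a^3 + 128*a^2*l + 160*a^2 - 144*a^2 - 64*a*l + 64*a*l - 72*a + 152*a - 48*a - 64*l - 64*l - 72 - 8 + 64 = -32*a^3 + 16*a^2 + 32*a + l*(128*a^2 - 128) - 16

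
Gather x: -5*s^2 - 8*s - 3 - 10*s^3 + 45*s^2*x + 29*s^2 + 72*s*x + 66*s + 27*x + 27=-10*s^3 + 24*s^2 + 58*s + x*(45*s^2 + 72*s + 27) + 24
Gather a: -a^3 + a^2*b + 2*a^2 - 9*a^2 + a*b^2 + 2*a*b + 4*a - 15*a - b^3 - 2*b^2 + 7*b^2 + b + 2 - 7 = -a^3 + a^2*(b - 7) + a*(b^2 + 2*b - 11) - b^3 + 5*b^2 + b - 5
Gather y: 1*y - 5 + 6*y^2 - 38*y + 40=6*y^2 - 37*y + 35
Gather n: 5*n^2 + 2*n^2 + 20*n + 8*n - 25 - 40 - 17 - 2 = 7*n^2 + 28*n - 84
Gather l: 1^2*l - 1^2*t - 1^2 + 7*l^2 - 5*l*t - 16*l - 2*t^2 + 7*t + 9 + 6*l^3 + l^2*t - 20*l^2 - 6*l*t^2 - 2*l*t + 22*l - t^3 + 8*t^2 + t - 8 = 6*l^3 + l^2*(t - 13) + l*(-6*t^2 - 7*t + 7) - t^3 + 6*t^2 + 7*t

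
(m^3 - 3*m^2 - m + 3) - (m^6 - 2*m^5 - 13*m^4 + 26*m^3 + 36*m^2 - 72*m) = -m^6 + 2*m^5 + 13*m^4 - 25*m^3 - 39*m^2 + 71*m + 3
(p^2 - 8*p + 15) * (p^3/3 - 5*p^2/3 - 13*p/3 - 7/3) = p^5/3 - 13*p^4/3 + 14*p^3 + 22*p^2/3 - 139*p/3 - 35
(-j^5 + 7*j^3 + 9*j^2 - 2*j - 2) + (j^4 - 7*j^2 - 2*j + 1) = -j^5 + j^4 + 7*j^3 + 2*j^2 - 4*j - 1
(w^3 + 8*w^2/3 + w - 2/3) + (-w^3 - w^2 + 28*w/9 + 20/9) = 5*w^2/3 + 37*w/9 + 14/9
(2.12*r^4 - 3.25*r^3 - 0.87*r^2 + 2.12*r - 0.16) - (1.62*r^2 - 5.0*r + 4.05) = 2.12*r^4 - 3.25*r^3 - 2.49*r^2 + 7.12*r - 4.21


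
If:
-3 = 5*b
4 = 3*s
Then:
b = -3/5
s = 4/3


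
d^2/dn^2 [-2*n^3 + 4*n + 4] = -12*n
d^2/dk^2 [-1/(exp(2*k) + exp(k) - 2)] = (-2*(2*exp(k) + 1)^2*exp(k) + (4*exp(k) + 1)*(exp(2*k) + exp(k) - 2))*exp(k)/(exp(2*k) + exp(k) - 2)^3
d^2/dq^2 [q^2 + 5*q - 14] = 2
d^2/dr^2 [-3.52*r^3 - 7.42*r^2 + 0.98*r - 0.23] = -21.12*r - 14.84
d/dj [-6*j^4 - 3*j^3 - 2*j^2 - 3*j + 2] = -24*j^3 - 9*j^2 - 4*j - 3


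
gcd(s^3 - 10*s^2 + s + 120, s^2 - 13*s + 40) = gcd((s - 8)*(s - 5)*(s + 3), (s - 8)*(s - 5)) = s^2 - 13*s + 40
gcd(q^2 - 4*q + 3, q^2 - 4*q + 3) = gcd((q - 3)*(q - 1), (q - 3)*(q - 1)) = q^2 - 4*q + 3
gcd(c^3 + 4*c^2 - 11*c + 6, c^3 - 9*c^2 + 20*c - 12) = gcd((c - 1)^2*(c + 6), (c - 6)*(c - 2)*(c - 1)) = c - 1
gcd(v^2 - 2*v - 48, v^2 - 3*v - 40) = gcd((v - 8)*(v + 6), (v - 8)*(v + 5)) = v - 8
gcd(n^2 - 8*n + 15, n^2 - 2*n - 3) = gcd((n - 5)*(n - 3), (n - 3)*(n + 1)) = n - 3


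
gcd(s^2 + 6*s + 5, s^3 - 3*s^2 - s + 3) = s + 1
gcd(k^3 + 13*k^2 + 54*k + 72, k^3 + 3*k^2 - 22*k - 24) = k + 6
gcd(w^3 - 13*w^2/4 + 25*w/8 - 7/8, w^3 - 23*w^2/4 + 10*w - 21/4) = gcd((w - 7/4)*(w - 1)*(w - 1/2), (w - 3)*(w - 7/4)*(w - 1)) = w^2 - 11*w/4 + 7/4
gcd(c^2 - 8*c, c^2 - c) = c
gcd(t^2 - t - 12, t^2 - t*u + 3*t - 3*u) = t + 3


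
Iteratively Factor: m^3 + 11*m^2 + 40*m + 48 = (m + 3)*(m^2 + 8*m + 16) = (m + 3)*(m + 4)*(m + 4)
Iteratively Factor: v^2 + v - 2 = (v + 2)*(v - 1)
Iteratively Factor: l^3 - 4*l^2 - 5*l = (l)*(l^2 - 4*l - 5) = l*(l - 5)*(l + 1)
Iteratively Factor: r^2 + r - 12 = (r + 4)*(r - 3)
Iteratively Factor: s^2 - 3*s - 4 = (s - 4)*(s + 1)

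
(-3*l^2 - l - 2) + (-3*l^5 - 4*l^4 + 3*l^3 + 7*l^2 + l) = -3*l^5 - 4*l^4 + 3*l^3 + 4*l^2 - 2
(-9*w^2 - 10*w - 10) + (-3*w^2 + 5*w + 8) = -12*w^2 - 5*w - 2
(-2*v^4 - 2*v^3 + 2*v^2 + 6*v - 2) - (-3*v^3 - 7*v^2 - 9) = -2*v^4 + v^3 + 9*v^2 + 6*v + 7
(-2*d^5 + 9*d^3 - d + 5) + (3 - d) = -2*d^5 + 9*d^3 - 2*d + 8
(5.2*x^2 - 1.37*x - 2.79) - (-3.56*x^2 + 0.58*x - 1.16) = 8.76*x^2 - 1.95*x - 1.63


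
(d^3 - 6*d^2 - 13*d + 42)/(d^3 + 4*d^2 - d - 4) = (d^3 - 6*d^2 - 13*d + 42)/(d^3 + 4*d^2 - d - 4)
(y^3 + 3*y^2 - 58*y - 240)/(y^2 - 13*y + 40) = (y^2 + 11*y + 30)/(y - 5)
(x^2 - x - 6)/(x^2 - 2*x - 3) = (x + 2)/(x + 1)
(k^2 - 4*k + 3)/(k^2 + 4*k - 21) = (k - 1)/(k + 7)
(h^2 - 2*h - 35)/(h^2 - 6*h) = (h^2 - 2*h - 35)/(h*(h - 6))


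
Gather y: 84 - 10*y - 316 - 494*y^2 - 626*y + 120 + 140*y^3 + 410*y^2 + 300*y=140*y^3 - 84*y^2 - 336*y - 112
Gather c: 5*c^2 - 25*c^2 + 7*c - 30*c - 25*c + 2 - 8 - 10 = -20*c^2 - 48*c - 16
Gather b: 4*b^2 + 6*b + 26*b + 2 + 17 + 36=4*b^2 + 32*b + 55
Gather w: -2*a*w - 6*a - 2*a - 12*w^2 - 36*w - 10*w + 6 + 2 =-8*a - 12*w^2 + w*(-2*a - 46) + 8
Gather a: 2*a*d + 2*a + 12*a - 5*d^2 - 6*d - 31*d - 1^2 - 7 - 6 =a*(2*d + 14) - 5*d^2 - 37*d - 14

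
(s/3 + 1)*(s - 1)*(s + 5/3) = s^3/3 + 11*s^2/9 + s/9 - 5/3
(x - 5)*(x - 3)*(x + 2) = x^3 - 6*x^2 - x + 30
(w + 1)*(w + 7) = w^2 + 8*w + 7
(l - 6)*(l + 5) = l^2 - l - 30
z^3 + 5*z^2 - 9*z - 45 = (z - 3)*(z + 3)*(z + 5)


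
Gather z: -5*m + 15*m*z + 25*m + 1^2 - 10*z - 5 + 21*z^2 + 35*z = 20*m + 21*z^2 + z*(15*m + 25) - 4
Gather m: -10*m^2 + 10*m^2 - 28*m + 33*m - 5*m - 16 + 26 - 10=0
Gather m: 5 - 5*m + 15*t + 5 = -5*m + 15*t + 10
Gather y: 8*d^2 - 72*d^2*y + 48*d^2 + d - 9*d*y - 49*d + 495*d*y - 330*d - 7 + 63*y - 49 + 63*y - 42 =56*d^2 - 378*d + y*(-72*d^2 + 486*d + 126) - 98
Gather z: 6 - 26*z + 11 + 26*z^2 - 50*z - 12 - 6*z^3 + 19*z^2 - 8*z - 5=-6*z^3 + 45*z^2 - 84*z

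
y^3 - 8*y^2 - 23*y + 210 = (y - 7)*(y - 6)*(y + 5)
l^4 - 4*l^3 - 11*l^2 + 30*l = l*(l - 5)*(l - 2)*(l + 3)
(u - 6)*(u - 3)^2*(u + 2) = u^4 - 10*u^3 + 21*u^2 + 36*u - 108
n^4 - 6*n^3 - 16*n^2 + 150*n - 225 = (n - 5)*(n - 3)^2*(n + 5)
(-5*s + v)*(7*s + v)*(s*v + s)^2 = -35*s^4*v^2 - 70*s^4*v - 35*s^4 + 2*s^3*v^3 + 4*s^3*v^2 + 2*s^3*v + s^2*v^4 + 2*s^2*v^3 + s^2*v^2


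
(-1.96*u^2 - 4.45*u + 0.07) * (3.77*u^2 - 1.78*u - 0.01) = -7.3892*u^4 - 13.2877*u^3 + 8.2045*u^2 - 0.0801*u - 0.0007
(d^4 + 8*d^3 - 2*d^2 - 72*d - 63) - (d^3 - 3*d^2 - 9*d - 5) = d^4 + 7*d^3 + d^2 - 63*d - 58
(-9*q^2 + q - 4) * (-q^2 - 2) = 9*q^4 - q^3 + 22*q^2 - 2*q + 8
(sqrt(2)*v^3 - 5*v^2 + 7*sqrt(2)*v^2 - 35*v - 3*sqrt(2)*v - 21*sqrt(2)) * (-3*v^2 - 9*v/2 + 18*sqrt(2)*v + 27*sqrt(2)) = -3*sqrt(2)*v^5 - 51*sqrt(2)*v^4/2 + 51*v^4 - 225*sqrt(2)*v^3/2 + 867*v^3/2 - 1377*sqrt(2)*v^2/2 + 855*v^2/2 - 1701*sqrt(2)*v/2 - 918*v - 1134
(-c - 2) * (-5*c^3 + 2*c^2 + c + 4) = 5*c^4 + 8*c^3 - 5*c^2 - 6*c - 8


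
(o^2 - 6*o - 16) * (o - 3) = o^3 - 9*o^2 + 2*o + 48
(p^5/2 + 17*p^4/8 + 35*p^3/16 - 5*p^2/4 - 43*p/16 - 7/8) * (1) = p^5/2 + 17*p^4/8 + 35*p^3/16 - 5*p^2/4 - 43*p/16 - 7/8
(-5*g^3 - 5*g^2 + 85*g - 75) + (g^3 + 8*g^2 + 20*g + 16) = -4*g^3 + 3*g^2 + 105*g - 59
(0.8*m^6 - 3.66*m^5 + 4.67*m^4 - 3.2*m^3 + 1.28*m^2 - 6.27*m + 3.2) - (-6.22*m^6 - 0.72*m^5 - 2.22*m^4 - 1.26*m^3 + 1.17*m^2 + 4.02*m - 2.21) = 7.02*m^6 - 2.94*m^5 + 6.89*m^4 - 1.94*m^3 + 0.11*m^2 - 10.29*m + 5.41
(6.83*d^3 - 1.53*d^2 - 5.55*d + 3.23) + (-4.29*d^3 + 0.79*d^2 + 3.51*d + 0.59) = 2.54*d^3 - 0.74*d^2 - 2.04*d + 3.82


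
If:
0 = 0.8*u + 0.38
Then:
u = -0.48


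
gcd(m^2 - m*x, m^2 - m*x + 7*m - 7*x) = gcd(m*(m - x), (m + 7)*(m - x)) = -m + x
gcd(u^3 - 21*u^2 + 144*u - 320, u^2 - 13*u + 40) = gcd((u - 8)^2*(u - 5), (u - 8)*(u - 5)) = u^2 - 13*u + 40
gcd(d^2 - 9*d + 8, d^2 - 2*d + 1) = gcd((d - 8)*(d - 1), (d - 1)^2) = d - 1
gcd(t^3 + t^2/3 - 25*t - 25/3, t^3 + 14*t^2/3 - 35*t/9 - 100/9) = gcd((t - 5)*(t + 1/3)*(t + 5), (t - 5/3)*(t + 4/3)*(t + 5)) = t + 5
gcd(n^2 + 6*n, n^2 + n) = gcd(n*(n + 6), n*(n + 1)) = n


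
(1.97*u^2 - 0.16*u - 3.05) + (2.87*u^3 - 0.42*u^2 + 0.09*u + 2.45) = 2.87*u^3 + 1.55*u^2 - 0.07*u - 0.6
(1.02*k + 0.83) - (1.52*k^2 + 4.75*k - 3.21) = -1.52*k^2 - 3.73*k + 4.04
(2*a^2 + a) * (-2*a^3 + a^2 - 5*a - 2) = -4*a^5 - 9*a^3 - 9*a^2 - 2*a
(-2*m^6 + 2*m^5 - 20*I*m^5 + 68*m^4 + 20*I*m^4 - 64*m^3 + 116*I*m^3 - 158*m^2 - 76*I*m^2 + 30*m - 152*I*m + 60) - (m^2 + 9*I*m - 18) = -2*m^6 + 2*m^5 - 20*I*m^5 + 68*m^4 + 20*I*m^4 - 64*m^3 + 116*I*m^3 - 159*m^2 - 76*I*m^2 + 30*m - 161*I*m + 78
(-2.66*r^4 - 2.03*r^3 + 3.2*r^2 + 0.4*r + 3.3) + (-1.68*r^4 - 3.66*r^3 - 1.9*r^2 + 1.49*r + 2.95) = -4.34*r^4 - 5.69*r^3 + 1.3*r^2 + 1.89*r + 6.25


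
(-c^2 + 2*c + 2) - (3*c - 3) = -c^2 - c + 5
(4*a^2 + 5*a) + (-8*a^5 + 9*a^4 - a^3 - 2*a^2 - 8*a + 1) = -8*a^5 + 9*a^4 - a^3 + 2*a^2 - 3*a + 1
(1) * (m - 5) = m - 5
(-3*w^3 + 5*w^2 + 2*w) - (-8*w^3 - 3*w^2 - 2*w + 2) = 5*w^3 + 8*w^2 + 4*w - 2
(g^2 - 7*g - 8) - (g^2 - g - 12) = 4 - 6*g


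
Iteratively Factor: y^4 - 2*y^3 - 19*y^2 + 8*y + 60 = (y + 2)*(y^3 - 4*y^2 - 11*y + 30) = (y - 2)*(y + 2)*(y^2 - 2*y - 15) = (y - 5)*(y - 2)*(y + 2)*(y + 3)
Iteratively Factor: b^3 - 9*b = (b - 3)*(b^2 + 3*b) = (b - 3)*(b + 3)*(b)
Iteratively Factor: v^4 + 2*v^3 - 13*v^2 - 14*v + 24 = (v - 1)*(v^3 + 3*v^2 - 10*v - 24) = (v - 3)*(v - 1)*(v^2 + 6*v + 8) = (v - 3)*(v - 1)*(v + 4)*(v + 2)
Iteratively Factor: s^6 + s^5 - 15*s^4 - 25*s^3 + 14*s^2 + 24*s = (s + 3)*(s^5 - 2*s^4 - 9*s^3 + 2*s^2 + 8*s) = (s + 1)*(s + 3)*(s^4 - 3*s^3 - 6*s^2 + 8*s) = (s - 4)*(s + 1)*(s + 3)*(s^3 + s^2 - 2*s) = (s - 4)*(s - 1)*(s + 1)*(s + 3)*(s^2 + 2*s) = s*(s - 4)*(s - 1)*(s + 1)*(s + 3)*(s + 2)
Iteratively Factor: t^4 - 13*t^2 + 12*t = (t - 1)*(t^3 + t^2 - 12*t) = (t - 1)*(t + 4)*(t^2 - 3*t) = t*(t - 1)*(t + 4)*(t - 3)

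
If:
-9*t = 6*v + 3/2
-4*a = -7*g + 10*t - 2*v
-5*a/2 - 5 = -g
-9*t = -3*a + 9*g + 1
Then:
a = -1817/750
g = -317/300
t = 69/500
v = -457/1000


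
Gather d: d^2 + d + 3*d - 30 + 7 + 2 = d^2 + 4*d - 21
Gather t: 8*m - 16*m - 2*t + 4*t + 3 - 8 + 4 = -8*m + 2*t - 1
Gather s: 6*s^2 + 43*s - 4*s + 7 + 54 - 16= 6*s^2 + 39*s + 45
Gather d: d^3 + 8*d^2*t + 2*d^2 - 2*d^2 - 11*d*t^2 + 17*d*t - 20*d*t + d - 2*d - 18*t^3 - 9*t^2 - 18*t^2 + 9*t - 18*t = d^3 + 8*d^2*t + d*(-11*t^2 - 3*t - 1) - 18*t^3 - 27*t^2 - 9*t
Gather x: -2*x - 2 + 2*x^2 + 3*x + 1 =2*x^2 + x - 1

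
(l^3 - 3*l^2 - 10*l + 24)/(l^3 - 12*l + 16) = (l^2 - l - 12)/(l^2 + 2*l - 8)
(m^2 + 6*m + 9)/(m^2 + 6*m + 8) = (m^2 + 6*m + 9)/(m^2 + 6*m + 8)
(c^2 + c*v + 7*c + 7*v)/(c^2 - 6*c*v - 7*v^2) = (-c - 7)/(-c + 7*v)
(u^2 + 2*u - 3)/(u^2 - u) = (u + 3)/u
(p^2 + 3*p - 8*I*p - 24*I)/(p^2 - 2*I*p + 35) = (p^2 + p*(3 - 8*I) - 24*I)/(p^2 - 2*I*p + 35)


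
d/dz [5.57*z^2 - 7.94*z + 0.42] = 11.14*z - 7.94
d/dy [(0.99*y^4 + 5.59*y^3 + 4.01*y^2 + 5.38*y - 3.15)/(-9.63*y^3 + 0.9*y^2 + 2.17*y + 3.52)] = (-9.53370000000001*y^6 + 1.78199999999998*y^5 + 50.0922*y^4 + 141.8186*y^3 - 28.1134*y^2 + 33.9004*y + 25.7731)/(92.7369*y^6 - 17.334*y^5 - 40.9842*y^4 - 63.8892*y^3 + 11.0449*y^2 + 15.2768*y + 12.3904)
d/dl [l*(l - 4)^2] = (l - 4)*(3*l - 4)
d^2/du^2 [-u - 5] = 0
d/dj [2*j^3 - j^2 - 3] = 2*j*(3*j - 1)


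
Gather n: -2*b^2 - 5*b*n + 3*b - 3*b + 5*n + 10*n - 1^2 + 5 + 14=-2*b^2 + n*(15 - 5*b) + 18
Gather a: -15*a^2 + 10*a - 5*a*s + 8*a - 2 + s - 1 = -15*a^2 + a*(18 - 5*s) + s - 3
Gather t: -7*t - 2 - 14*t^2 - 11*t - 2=-14*t^2 - 18*t - 4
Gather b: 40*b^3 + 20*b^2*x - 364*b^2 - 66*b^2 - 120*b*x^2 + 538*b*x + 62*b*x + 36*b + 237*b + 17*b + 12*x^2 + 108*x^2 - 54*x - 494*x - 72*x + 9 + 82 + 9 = 40*b^3 + b^2*(20*x - 430) + b*(-120*x^2 + 600*x + 290) + 120*x^2 - 620*x + 100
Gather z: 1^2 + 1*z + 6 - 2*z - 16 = -z - 9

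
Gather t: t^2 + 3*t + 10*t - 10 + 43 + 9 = t^2 + 13*t + 42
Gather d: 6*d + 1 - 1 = 6*d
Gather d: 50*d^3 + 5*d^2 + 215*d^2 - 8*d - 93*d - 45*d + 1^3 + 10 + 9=50*d^3 + 220*d^2 - 146*d + 20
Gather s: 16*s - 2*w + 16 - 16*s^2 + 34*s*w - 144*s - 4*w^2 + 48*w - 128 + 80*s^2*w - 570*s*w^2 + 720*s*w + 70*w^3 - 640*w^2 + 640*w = s^2*(80*w - 16) + s*(-570*w^2 + 754*w - 128) + 70*w^3 - 644*w^2 + 686*w - 112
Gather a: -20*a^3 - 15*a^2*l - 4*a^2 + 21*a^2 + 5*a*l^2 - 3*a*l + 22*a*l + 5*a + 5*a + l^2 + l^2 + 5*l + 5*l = -20*a^3 + a^2*(17 - 15*l) + a*(5*l^2 + 19*l + 10) + 2*l^2 + 10*l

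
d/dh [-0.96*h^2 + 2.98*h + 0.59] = 2.98 - 1.92*h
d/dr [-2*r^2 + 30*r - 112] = 30 - 4*r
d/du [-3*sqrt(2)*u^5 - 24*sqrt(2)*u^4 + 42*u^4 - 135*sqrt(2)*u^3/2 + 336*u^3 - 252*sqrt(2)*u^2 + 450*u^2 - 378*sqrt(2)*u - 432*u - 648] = -15*sqrt(2)*u^4 - 96*sqrt(2)*u^3 + 168*u^3 - 405*sqrt(2)*u^2/2 + 1008*u^2 - 504*sqrt(2)*u + 900*u - 378*sqrt(2) - 432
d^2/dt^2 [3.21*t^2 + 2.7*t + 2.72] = 6.42000000000000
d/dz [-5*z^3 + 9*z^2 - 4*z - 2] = -15*z^2 + 18*z - 4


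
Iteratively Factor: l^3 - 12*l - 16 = (l + 2)*(l^2 - 2*l - 8) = (l - 4)*(l + 2)*(l + 2)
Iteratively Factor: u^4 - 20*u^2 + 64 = (u + 2)*(u^3 - 2*u^2 - 16*u + 32) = (u - 2)*(u + 2)*(u^2 - 16) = (u - 4)*(u - 2)*(u + 2)*(u + 4)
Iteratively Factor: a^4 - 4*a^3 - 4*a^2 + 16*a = (a + 2)*(a^3 - 6*a^2 + 8*a) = a*(a + 2)*(a^2 - 6*a + 8) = a*(a - 2)*(a + 2)*(a - 4)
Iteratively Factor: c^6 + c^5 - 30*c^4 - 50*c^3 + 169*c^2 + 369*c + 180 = (c + 1)*(c^5 - 30*c^3 - 20*c^2 + 189*c + 180) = (c - 3)*(c + 1)*(c^4 + 3*c^3 - 21*c^2 - 83*c - 60) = (c - 5)*(c - 3)*(c + 1)*(c^3 + 8*c^2 + 19*c + 12) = (c - 5)*(c - 3)*(c + 1)*(c + 4)*(c^2 + 4*c + 3) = (c - 5)*(c - 3)*(c + 1)^2*(c + 4)*(c + 3)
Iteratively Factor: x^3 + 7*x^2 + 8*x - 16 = (x + 4)*(x^2 + 3*x - 4) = (x + 4)^2*(x - 1)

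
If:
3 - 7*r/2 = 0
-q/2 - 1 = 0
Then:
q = -2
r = 6/7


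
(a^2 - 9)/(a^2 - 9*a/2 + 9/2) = 2*(a + 3)/(2*a - 3)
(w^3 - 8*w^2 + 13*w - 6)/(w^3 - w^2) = 1 - 7/w + 6/w^2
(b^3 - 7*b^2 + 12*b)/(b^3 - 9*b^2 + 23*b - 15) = b*(b - 4)/(b^2 - 6*b + 5)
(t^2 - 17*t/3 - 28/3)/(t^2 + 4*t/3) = (t - 7)/t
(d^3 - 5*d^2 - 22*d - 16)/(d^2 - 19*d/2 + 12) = 2*(d^2 + 3*d + 2)/(2*d - 3)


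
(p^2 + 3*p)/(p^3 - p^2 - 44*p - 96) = p/(p^2 - 4*p - 32)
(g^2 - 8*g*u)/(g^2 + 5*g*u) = (g - 8*u)/(g + 5*u)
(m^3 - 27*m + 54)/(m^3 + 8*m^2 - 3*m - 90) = (m - 3)/(m + 5)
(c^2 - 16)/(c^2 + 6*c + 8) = (c - 4)/(c + 2)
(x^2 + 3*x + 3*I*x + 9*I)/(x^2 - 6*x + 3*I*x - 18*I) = (x + 3)/(x - 6)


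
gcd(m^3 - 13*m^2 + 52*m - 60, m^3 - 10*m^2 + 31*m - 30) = m^2 - 7*m + 10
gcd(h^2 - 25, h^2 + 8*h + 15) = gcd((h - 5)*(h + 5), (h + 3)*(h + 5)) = h + 5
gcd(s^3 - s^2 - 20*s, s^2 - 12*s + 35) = s - 5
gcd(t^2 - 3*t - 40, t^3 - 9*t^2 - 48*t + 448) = t - 8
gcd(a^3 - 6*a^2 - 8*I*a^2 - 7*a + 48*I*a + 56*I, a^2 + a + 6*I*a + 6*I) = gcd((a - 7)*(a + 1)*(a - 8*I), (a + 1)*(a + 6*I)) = a + 1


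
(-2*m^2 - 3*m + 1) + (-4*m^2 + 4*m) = -6*m^2 + m + 1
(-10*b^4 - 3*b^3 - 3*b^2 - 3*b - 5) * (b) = -10*b^5 - 3*b^4 - 3*b^3 - 3*b^2 - 5*b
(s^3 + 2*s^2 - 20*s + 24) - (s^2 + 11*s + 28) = s^3 + s^2 - 31*s - 4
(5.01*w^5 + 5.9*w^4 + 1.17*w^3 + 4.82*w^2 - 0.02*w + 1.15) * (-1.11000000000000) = -5.5611*w^5 - 6.549*w^4 - 1.2987*w^3 - 5.3502*w^2 + 0.0222*w - 1.2765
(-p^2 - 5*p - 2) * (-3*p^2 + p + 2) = 3*p^4 + 14*p^3 - p^2 - 12*p - 4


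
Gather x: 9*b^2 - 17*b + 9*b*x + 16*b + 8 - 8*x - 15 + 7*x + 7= 9*b^2 - b + x*(9*b - 1)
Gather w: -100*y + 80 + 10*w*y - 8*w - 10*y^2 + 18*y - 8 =w*(10*y - 8) - 10*y^2 - 82*y + 72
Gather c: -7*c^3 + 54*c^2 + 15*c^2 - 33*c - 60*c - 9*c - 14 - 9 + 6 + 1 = -7*c^3 + 69*c^2 - 102*c - 16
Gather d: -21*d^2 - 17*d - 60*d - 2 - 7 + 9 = -21*d^2 - 77*d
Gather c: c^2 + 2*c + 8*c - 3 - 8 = c^2 + 10*c - 11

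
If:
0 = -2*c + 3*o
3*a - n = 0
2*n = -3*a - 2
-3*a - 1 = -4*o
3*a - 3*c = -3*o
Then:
No Solution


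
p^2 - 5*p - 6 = (p - 6)*(p + 1)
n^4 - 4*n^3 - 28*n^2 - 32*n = n*(n - 8)*(n + 2)^2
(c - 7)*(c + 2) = c^2 - 5*c - 14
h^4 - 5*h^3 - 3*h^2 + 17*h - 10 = (h - 5)*(h - 1)^2*(h + 2)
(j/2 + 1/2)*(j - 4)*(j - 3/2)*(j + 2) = j^4/2 - 5*j^3/4 - 17*j^2/4 + 7*j/2 + 6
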